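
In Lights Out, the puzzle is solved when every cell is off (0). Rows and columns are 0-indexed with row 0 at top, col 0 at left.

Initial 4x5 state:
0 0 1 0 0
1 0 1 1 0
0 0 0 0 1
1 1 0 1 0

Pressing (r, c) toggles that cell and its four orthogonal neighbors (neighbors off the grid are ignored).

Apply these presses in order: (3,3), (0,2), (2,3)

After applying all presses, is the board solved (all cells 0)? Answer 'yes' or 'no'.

After press 1 at (3,3):
0 0 1 0 0
1 0 1 1 0
0 0 0 1 1
1 1 1 0 1

After press 2 at (0,2):
0 1 0 1 0
1 0 0 1 0
0 0 0 1 1
1 1 1 0 1

After press 3 at (2,3):
0 1 0 1 0
1 0 0 0 0
0 0 1 0 0
1 1 1 1 1

Lights still on: 9

Answer: no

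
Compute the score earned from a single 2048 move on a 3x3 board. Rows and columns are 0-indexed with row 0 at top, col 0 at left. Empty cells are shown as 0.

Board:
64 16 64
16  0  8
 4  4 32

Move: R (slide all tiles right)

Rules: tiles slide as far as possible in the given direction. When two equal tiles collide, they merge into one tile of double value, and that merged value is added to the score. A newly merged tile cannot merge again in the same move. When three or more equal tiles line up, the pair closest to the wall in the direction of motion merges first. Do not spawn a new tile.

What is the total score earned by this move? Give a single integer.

Answer: 8

Derivation:
Slide right:
row 0: [64, 16, 64] -> [64, 16, 64]  score +0 (running 0)
row 1: [16, 0, 8] -> [0, 16, 8]  score +0 (running 0)
row 2: [4, 4, 32] -> [0, 8, 32]  score +8 (running 8)
Board after move:
64 16 64
 0 16  8
 0  8 32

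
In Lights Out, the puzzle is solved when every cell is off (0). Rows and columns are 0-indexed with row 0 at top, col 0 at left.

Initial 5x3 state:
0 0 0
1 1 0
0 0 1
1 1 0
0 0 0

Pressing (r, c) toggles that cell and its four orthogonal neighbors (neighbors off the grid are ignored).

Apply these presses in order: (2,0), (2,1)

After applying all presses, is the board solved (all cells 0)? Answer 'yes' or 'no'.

Answer: yes

Derivation:
After press 1 at (2,0):
0 0 0
0 1 0
1 1 1
0 1 0
0 0 0

After press 2 at (2,1):
0 0 0
0 0 0
0 0 0
0 0 0
0 0 0

Lights still on: 0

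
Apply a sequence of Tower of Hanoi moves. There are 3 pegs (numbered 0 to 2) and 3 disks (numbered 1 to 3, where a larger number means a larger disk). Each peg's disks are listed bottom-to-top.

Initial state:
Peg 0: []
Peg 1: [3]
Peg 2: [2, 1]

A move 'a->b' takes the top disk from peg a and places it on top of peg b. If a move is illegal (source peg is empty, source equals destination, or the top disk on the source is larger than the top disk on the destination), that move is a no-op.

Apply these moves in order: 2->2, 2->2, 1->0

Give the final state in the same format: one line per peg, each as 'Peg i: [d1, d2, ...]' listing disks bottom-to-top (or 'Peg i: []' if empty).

Answer: Peg 0: [3]
Peg 1: []
Peg 2: [2, 1]

Derivation:
After move 1 (2->2):
Peg 0: []
Peg 1: [3]
Peg 2: [2, 1]

After move 2 (2->2):
Peg 0: []
Peg 1: [3]
Peg 2: [2, 1]

After move 3 (1->0):
Peg 0: [3]
Peg 1: []
Peg 2: [2, 1]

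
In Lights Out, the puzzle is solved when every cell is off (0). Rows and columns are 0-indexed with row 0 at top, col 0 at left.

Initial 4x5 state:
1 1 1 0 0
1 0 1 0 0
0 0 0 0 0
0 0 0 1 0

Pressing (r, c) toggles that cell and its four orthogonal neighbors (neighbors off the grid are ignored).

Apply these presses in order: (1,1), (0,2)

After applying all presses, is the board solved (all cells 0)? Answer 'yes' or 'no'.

After press 1 at (1,1):
1 0 1 0 0
0 1 0 0 0
0 1 0 0 0
0 0 0 1 0

After press 2 at (0,2):
1 1 0 1 0
0 1 1 0 0
0 1 0 0 0
0 0 0 1 0

Lights still on: 7

Answer: no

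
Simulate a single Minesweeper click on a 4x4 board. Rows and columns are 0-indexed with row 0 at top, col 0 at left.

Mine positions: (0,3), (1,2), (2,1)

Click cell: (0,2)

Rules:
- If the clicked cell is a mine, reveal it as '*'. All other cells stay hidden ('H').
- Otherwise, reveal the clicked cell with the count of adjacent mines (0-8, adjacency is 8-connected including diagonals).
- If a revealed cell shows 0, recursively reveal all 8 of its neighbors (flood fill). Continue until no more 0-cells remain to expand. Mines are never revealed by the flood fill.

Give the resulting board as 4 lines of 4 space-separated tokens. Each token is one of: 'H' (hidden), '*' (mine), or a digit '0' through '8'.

H H 2 H
H H H H
H H H H
H H H H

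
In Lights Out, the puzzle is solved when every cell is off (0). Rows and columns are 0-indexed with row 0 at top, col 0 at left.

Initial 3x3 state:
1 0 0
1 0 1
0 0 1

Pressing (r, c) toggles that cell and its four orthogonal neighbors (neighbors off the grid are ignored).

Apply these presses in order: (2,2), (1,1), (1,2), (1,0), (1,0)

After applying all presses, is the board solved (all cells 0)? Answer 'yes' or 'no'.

After press 1 at (2,2):
1 0 0
1 0 0
0 1 0

After press 2 at (1,1):
1 1 0
0 1 1
0 0 0

After press 3 at (1,2):
1 1 1
0 0 0
0 0 1

After press 4 at (1,0):
0 1 1
1 1 0
1 0 1

After press 5 at (1,0):
1 1 1
0 0 0
0 0 1

Lights still on: 4

Answer: no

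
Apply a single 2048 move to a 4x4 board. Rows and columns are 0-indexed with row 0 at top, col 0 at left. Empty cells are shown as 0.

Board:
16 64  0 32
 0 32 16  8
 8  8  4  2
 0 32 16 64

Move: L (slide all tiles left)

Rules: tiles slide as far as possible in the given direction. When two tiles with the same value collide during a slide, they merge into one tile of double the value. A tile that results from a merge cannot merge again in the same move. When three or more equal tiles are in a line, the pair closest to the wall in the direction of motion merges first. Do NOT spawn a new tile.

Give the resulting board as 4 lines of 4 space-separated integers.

Slide left:
row 0: [16, 64, 0, 32] -> [16, 64, 32, 0]
row 1: [0, 32, 16, 8] -> [32, 16, 8, 0]
row 2: [8, 8, 4, 2] -> [16, 4, 2, 0]
row 3: [0, 32, 16, 64] -> [32, 16, 64, 0]

Answer: 16 64 32  0
32 16  8  0
16  4  2  0
32 16 64  0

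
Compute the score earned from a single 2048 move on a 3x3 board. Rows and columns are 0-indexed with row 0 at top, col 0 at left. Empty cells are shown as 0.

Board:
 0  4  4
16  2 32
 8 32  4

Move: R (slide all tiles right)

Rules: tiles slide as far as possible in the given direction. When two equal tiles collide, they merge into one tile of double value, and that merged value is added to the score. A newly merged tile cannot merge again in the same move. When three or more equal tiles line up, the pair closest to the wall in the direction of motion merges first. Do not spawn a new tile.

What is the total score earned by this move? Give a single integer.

Answer: 8

Derivation:
Slide right:
row 0: [0, 4, 4] -> [0, 0, 8]  score +8 (running 8)
row 1: [16, 2, 32] -> [16, 2, 32]  score +0 (running 8)
row 2: [8, 32, 4] -> [8, 32, 4]  score +0 (running 8)
Board after move:
 0  0  8
16  2 32
 8 32  4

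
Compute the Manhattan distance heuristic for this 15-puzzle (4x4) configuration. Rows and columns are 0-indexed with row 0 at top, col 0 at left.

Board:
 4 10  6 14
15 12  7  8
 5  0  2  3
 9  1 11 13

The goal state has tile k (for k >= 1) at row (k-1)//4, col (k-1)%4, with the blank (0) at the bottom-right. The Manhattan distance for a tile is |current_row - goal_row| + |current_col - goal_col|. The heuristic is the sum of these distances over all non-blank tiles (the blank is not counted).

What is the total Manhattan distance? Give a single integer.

Tile 4: (0,0)->(0,3) = 3
Tile 10: (0,1)->(2,1) = 2
Tile 6: (0,2)->(1,1) = 2
Tile 14: (0,3)->(3,1) = 5
Tile 15: (1,0)->(3,2) = 4
Tile 12: (1,1)->(2,3) = 3
Tile 7: (1,2)->(1,2) = 0
Tile 8: (1,3)->(1,3) = 0
Tile 5: (2,0)->(1,0) = 1
Tile 2: (2,2)->(0,1) = 3
Tile 3: (2,3)->(0,2) = 3
Tile 9: (3,0)->(2,0) = 1
Tile 1: (3,1)->(0,0) = 4
Tile 11: (3,2)->(2,2) = 1
Tile 13: (3,3)->(3,0) = 3
Sum: 3 + 2 + 2 + 5 + 4 + 3 + 0 + 0 + 1 + 3 + 3 + 1 + 4 + 1 + 3 = 35

Answer: 35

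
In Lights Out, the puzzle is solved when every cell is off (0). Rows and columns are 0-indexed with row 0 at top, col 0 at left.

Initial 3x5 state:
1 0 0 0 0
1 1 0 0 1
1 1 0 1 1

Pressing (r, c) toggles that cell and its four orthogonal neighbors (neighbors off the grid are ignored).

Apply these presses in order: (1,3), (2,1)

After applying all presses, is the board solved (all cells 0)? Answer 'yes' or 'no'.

Answer: no

Derivation:
After press 1 at (1,3):
1 0 0 1 0
1 1 1 1 0
1 1 0 0 1

After press 2 at (2,1):
1 0 0 1 0
1 0 1 1 0
0 0 1 0 1

Lights still on: 7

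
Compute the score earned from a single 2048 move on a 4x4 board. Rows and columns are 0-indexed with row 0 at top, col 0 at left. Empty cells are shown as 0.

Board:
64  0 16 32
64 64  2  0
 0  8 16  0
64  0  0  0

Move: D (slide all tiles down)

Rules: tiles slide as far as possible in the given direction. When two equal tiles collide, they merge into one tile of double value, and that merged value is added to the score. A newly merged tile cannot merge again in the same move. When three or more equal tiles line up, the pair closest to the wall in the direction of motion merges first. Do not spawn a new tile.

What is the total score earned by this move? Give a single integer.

Answer: 128

Derivation:
Slide down:
col 0: [64, 64, 0, 64] -> [0, 0, 64, 128]  score +128 (running 128)
col 1: [0, 64, 8, 0] -> [0, 0, 64, 8]  score +0 (running 128)
col 2: [16, 2, 16, 0] -> [0, 16, 2, 16]  score +0 (running 128)
col 3: [32, 0, 0, 0] -> [0, 0, 0, 32]  score +0 (running 128)
Board after move:
  0   0   0   0
  0   0  16   0
 64  64   2   0
128   8  16  32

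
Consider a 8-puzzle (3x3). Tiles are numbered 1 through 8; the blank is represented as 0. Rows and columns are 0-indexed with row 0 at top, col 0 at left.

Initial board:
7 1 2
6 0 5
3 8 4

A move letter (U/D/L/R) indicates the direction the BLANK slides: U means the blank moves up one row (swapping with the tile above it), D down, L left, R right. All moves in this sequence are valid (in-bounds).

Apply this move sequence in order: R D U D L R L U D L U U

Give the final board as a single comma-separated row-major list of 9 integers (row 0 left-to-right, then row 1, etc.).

Answer: 0, 1, 2, 7, 5, 4, 6, 3, 8

Derivation:
After move 1 (R):
7 1 2
6 5 0
3 8 4

After move 2 (D):
7 1 2
6 5 4
3 8 0

After move 3 (U):
7 1 2
6 5 0
3 8 4

After move 4 (D):
7 1 2
6 5 4
3 8 0

After move 5 (L):
7 1 2
6 5 4
3 0 8

After move 6 (R):
7 1 2
6 5 4
3 8 0

After move 7 (L):
7 1 2
6 5 4
3 0 8

After move 8 (U):
7 1 2
6 0 4
3 5 8

After move 9 (D):
7 1 2
6 5 4
3 0 8

After move 10 (L):
7 1 2
6 5 4
0 3 8

After move 11 (U):
7 1 2
0 5 4
6 3 8

After move 12 (U):
0 1 2
7 5 4
6 3 8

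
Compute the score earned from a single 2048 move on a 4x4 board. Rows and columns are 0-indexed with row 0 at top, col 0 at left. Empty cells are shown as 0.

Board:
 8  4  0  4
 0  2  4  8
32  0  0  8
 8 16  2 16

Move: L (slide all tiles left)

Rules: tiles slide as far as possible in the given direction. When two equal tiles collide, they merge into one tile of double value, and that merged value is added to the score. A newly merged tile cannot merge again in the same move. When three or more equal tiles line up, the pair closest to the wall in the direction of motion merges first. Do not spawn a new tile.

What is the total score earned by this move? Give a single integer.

Answer: 8

Derivation:
Slide left:
row 0: [8, 4, 0, 4] -> [8, 8, 0, 0]  score +8 (running 8)
row 1: [0, 2, 4, 8] -> [2, 4, 8, 0]  score +0 (running 8)
row 2: [32, 0, 0, 8] -> [32, 8, 0, 0]  score +0 (running 8)
row 3: [8, 16, 2, 16] -> [8, 16, 2, 16]  score +0 (running 8)
Board after move:
 8  8  0  0
 2  4  8  0
32  8  0  0
 8 16  2 16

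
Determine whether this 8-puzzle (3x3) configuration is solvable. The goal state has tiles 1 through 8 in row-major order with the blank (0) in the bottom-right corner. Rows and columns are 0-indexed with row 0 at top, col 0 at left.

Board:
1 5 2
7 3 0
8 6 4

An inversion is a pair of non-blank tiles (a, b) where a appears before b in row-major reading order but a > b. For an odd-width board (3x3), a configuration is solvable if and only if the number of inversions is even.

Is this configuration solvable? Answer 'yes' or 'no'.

Inversions (pairs i<j in row-major order where tile[i] > tile[j] > 0): 9
9 is odd, so the puzzle is not solvable.

Answer: no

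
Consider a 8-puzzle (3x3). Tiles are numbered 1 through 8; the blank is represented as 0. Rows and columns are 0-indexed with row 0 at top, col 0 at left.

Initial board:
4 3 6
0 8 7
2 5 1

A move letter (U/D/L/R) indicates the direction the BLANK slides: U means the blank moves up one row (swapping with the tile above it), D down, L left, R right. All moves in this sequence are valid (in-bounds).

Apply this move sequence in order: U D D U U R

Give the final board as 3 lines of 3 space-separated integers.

After move 1 (U):
0 3 6
4 8 7
2 5 1

After move 2 (D):
4 3 6
0 8 7
2 5 1

After move 3 (D):
4 3 6
2 8 7
0 5 1

After move 4 (U):
4 3 6
0 8 7
2 5 1

After move 5 (U):
0 3 6
4 8 7
2 5 1

After move 6 (R):
3 0 6
4 8 7
2 5 1

Answer: 3 0 6
4 8 7
2 5 1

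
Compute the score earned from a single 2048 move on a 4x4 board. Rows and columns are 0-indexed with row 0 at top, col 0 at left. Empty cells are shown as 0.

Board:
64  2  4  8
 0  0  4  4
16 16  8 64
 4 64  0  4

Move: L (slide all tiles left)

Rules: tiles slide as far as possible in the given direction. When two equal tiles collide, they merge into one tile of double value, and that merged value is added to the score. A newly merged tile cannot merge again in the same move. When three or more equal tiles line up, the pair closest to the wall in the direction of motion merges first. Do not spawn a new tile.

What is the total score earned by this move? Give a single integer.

Answer: 40

Derivation:
Slide left:
row 0: [64, 2, 4, 8] -> [64, 2, 4, 8]  score +0 (running 0)
row 1: [0, 0, 4, 4] -> [8, 0, 0, 0]  score +8 (running 8)
row 2: [16, 16, 8, 64] -> [32, 8, 64, 0]  score +32 (running 40)
row 3: [4, 64, 0, 4] -> [4, 64, 4, 0]  score +0 (running 40)
Board after move:
64  2  4  8
 8  0  0  0
32  8 64  0
 4 64  4  0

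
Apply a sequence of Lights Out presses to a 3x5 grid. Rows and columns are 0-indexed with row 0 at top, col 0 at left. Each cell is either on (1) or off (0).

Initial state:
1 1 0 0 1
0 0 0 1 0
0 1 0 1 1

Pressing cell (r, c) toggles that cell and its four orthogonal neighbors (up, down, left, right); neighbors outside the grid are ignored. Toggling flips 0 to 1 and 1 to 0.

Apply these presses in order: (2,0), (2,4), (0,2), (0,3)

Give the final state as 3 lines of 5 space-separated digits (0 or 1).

Answer: 1 0 0 0 0
1 0 1 0 1
1 0 0 0 0

Derivation:
After press 1 at (2,0):
1 1 0 0 1
1 0 0 1 0
1 0 0 1 1

After press 2 at (2,4):
1 1 0 0 1
1 0 0 1 1
1 0 0 0 0

After press 3 at (0,2):
1 0 1 1 1
1 0 1 1 1
1 0 0 0 0

After press 4 at (0,3):
1 0 0 0 0
1 0 1 0 1
1 0 0 0 0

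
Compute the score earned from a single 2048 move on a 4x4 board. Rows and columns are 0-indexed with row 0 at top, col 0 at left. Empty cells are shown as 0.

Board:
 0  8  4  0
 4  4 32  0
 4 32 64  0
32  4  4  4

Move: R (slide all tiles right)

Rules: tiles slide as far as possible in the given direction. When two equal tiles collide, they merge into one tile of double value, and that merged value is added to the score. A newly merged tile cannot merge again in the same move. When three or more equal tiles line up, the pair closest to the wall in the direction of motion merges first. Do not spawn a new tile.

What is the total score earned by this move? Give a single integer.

Slide right:
row 0: [0, 8, 4, 0] -> [0, 0, 8, 4]  score +0 (running 0)
row 1: [4, 4, 32, 0] -> [0, 0, 8, 32]  score +8 (running 8)
row 2: [4, 32, 64, 0] -> [0, 4, 32, 64]  score +0 (running 8)
row 3: [32, 4, 4, 4] -> [0, 32, 4, 8]  score +8 (running 16)
Board after move:
 0  0  8  4
 0  0  8 32
 0  4 32 64
 0 32  4  8

Answer: 16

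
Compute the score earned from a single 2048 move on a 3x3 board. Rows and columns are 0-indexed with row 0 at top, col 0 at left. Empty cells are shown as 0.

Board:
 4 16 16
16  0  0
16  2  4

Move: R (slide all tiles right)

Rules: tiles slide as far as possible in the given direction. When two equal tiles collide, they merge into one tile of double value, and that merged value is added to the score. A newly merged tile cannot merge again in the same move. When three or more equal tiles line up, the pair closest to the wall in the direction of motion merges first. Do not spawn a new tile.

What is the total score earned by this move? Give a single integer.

Slide right:
row 0: [4, 16, 16] -> [0, 4, 32]  score +32 (running 32)
row 1: [16, 0, 0] -> [0, 0, 16]  score +0 (running 32)
row 2: [16, 2, 4] -> [16, 2, 4]  score +0 (running 32)
Board after move:
 0  4 32
 0  0 16
16  2  4

Answer: 32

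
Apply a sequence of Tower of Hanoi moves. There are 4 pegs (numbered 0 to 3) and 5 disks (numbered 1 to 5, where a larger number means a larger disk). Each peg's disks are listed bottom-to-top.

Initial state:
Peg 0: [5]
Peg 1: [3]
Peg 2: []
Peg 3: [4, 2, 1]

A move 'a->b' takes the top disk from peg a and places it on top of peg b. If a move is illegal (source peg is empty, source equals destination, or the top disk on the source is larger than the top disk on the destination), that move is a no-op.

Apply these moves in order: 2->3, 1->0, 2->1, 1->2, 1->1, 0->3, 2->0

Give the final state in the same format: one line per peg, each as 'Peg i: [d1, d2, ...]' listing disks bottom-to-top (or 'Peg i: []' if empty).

Answer: Peg 0: [5, 3]
Peg 1: []
Peg 2: []
Peg 3: [4, 2, 1]

Derivation:
After move 1 (2->3):
Peg 0: [5]
Peg 1: [3]
Peg 2: []
Peg 3: [4, 2, 1]

After move 2 (1->0):
Peg 0: [5, 3]
Peg 1: []
Peg 2: []
Peg 3: [4, 2, 1]

After move 3 (2->1):
Peg 0: [5, 3]
Peg 1: []
Peg 2: []
Peg 3: [4, 2, 1]

After move 4 (1->2):
Peg 0: [5, 3]
Peg 1: []
Peg 2: []
Peg 3: [4, 2, 1]

After move 5 (1->1):
Peg 0: [5, 3]
Peg 1: []
Peg 2: []
Peg 3: [4, 2, 1]

After move 6 (0->3):
Peg 0: [5, 3]
Peg 1: []
Peg 2: []
Peg 3: [4, 2, 1]

After move 7 (2->0):
Peg 0: [5, 3]
Peg 1: []
Peg 2: []
Peg 3: [4, 2, 1]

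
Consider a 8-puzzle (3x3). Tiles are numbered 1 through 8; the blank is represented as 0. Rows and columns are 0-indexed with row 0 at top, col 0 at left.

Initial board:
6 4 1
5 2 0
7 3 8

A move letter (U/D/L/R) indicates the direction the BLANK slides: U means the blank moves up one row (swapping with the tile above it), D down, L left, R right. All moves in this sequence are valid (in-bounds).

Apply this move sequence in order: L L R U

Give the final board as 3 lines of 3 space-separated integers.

After move 1 (L):
6 4 1
5 0 2
7 3 8

After move 2 (L):
6 4 1
0 5 2
7 3 8

After move 3 (R):
6 4 1
5 0 2
7 3 8

After move 4 (U):
6 0 1
5 4 2
7 3 8

Answer: 6 0 1
5 4 2
7 3 8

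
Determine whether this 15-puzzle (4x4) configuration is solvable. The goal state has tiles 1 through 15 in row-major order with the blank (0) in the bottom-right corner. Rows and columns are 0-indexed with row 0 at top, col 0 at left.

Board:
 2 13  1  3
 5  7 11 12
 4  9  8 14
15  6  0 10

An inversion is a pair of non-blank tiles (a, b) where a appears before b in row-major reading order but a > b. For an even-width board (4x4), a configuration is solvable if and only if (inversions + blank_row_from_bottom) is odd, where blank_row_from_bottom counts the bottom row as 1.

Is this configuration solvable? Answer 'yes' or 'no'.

Answer: yes

Derivation:
Inversions: 32
Blank is in row 3 (0-indexed from top), which is row 1 counting from the bottom (bottom = 1).
32 + 1 = 33, which is odd, so the puzzle is solvable.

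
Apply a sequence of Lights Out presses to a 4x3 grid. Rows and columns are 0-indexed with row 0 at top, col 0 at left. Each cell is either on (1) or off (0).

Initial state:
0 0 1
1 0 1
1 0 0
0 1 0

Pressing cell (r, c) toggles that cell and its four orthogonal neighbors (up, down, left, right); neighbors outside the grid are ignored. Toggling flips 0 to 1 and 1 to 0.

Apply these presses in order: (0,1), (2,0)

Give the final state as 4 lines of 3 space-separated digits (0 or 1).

After press 1 at (0,1):
1 1 0
1 1 1
1 0 0
0 1 0

After press 2 at (2,0):
1 1 0
0 1 1
0 1 0
1 1 0

Answer: 1 1 0
0 1 1
0 1 0
1 1 0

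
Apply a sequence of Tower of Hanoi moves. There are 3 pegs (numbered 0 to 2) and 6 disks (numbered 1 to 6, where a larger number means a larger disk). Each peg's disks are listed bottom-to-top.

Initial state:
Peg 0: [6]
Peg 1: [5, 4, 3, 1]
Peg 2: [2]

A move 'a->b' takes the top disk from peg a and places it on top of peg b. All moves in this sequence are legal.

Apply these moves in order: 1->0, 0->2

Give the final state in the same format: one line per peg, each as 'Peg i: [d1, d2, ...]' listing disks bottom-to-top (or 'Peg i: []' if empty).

Answer: Peg 0: [6]
Peg 1: [5, 4, 3]
Peg 2: [2, 1]

Derivation:
After move 1 (1->0):
Peg 0: [6, 1]
Peg 1: [5, 4, 3]
Peg 2: [2]

After move 2 (0->2):
Peg 0: [6]
Peg 1: [5, 4, 3]
Peg 2: [2, 1]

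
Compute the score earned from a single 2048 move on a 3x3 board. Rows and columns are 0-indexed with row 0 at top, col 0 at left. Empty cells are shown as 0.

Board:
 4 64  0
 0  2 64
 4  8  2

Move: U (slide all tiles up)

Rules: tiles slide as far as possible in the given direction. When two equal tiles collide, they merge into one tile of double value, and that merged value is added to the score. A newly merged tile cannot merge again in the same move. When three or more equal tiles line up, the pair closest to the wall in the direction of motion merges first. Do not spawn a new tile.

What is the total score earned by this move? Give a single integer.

Slide up:
col 0: [4, 0, 4] -> [8, 0, 0]  score +8 (running 8)
col 1: [64, 2, 8] -> [64, 2, 8]  score +0 (running 8)
col 2: [0, 64, 2] -> [64, 2, 0]  score +0 (running 8)
Board after move:
 8 64 64
 0  2  2
 0  8  0

Answer: 8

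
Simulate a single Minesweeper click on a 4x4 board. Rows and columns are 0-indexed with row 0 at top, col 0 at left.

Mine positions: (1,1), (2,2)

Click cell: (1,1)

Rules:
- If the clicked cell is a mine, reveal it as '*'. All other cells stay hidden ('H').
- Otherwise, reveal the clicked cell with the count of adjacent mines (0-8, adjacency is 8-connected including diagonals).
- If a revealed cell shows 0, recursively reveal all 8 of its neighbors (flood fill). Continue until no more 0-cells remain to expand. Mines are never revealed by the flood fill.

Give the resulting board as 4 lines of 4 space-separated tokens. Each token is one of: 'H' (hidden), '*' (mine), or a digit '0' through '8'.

H H H H
H * H H
H H H H
H H H H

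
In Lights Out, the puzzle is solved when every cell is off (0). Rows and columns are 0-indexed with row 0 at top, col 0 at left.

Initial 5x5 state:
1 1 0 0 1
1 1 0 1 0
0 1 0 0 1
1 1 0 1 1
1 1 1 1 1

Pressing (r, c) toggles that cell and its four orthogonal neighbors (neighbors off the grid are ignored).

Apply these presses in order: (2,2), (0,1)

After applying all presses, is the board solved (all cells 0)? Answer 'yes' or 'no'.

Answer: no

Derivation:
After press 1 at (2,2):
1 1 0 0 1
1 1 1 1 0
0 0 1 1 1
1 1 1 1 1
1 1 1 1 1

After press 2 at (0,1):
0 0 1 0 1
1 0 1 1 0
0 0 1 1 1
1 1 1 1 1
1 1 1 1 1

Lights still on: 18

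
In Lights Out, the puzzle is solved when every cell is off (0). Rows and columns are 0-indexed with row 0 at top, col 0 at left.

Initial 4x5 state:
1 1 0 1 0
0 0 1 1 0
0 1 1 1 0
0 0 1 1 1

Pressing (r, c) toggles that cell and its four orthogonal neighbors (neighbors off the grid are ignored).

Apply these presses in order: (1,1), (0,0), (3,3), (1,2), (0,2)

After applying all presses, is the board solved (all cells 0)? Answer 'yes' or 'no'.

After press 1 at (1,1):
1 0 0 1 0
1 1 0 1 0
0 0 1 1 0
0 0 1 1 1

After press 2 at (0,0):
0 1 0 1 0
0 1 0 1 0
0 0 1 1 0
0 0 1 1 1

After press 3 at (3,3):
0 1 0 1 0
0 1 0 1 0
0 0 1 0 0
0 0 0 0 0

After press 4 at (1,2):
0 1 1 1 0
0 0 1 0 0
0 0 0 0 0
0 0 0 0 0

After press 5 at (0,2):
0 0 0 0 0
0 0 0 0 0
0 0 0 0 0
0 0 0 0 0

Lights still on: 0

Answer: yes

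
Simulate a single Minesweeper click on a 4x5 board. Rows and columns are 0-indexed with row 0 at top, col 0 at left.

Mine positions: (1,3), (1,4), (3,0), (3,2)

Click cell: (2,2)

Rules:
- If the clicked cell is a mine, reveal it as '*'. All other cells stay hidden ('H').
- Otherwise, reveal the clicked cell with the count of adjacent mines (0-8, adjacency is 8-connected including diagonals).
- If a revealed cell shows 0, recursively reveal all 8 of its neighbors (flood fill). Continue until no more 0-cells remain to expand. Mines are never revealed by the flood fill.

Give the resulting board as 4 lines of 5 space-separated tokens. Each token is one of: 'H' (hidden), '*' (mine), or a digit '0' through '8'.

H H H H H
H H H H H
H H 2 H H
H H H H H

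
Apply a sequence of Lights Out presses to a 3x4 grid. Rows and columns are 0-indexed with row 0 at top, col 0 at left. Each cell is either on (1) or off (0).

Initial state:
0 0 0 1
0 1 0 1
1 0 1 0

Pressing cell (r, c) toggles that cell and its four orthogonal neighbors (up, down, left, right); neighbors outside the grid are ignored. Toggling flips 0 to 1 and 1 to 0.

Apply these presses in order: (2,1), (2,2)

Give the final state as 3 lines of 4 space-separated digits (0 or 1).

After press 1 at (2,1):
0 0 0 1
0 0 0 1
0 1 0 0

After press 2 at (2,2):
0 0 0 1
0 0 1 1
0 0 1 1

Answer: 0 0 0 1
0 0 1 1
0 0 1 1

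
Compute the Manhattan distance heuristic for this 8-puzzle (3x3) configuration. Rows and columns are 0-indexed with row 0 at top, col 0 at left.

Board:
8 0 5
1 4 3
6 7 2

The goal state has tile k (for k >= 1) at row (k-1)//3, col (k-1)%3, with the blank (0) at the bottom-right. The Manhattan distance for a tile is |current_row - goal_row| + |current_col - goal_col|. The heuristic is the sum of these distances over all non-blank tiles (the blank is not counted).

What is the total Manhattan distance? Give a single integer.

Tile 8: (0,0)->(2,1) = 3
Tile 5: (0,2)->(1,1) = 2
Tile 1: (1,0)->(0,0) = 1
Tile 4: (1,1)->(1,0) = 1
Tile 3: (1,2)->(0,2) = 1
Tile 6: (2,0)->(1,2) = 3
Tile 7: (2,1)->(2,0) = 1
Tile 2: (2,2)->(0,1) = 3
Sum: 3 + 2 + 1 + 1 + 1 + 3 + 1 + 3 = 15

Answer: 15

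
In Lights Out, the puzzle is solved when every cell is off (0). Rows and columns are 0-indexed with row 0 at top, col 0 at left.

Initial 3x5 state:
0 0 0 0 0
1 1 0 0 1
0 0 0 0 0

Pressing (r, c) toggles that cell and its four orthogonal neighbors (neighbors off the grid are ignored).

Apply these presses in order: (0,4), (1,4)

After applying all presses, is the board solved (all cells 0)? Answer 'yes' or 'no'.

After press 1 at (0,4):
0 0 0 1 1
1 1 0 0 0
0 0 0 0 0

After press 2 at (1,4):
0 0 0 1 0
1 1 0 1 1
0 0 0 0 1

Lights still on: 6

Answer: no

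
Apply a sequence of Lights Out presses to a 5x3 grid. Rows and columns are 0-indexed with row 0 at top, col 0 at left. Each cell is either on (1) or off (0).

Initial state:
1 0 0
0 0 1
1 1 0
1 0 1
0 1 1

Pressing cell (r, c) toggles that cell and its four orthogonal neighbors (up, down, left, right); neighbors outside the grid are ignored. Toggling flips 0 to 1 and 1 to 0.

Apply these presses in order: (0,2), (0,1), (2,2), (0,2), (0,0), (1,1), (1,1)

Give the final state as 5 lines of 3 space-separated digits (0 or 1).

Answer: 1 0 1
1 1 0
1 0 1
1 0 0
0 1 1

Derivation:
After press 1 at (0,2):
1 1 1
0 0 0
1 1 0
1 0 1
0 1 1

After press 2 at (0,1):
0 0 0
0 1 0
1 1 0
1 0 1
0 1 1

After press 3 at (2,2):
0 0 0
0 1 1
1 0 1
1 0 0
0 1 1

After press 4 at (0,2):
0 1 1
0 1 0
1 0 1
1 0 0
0 1 1

After press 5 at (0,0):
1 0 1
1 1 0
1 0 1
1 0 0
0 1 1

After press 6 at (1,1):
1 1 1
0 0 1
1 1 1
1 0 0
0 1 1

After press 7 at (1,1):
1 0 1
1 1 0
1 0 1
1 0 0
0 1 1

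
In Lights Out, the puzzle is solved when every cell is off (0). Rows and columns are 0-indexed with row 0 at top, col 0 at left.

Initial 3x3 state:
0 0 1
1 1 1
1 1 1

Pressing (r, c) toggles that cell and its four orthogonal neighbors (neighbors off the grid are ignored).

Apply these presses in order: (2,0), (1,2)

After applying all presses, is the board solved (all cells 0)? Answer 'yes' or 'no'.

After press 1 at (2,0):
0 0 1
0 1 1
0 0 1

After press 2 at (1,2):
0 0 0
0 0 0
0 0 0

Lights still on: 0

Answer: yes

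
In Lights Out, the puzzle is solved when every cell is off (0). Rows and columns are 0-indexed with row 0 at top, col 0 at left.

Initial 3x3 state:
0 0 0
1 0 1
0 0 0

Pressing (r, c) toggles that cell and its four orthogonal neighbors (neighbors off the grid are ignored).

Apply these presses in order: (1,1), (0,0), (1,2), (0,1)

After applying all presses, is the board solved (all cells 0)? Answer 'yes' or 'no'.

Answer: no

Derivation:
After press 1 at (1,1):
0 1 0
0 1 0
0 1 0

After press 2 at (0,0):
1 0 0
1 1 0
0 1 0

After press 3 at (1,2):
1 0 1
1 0 1
0 1 1

After press 4 at (0,1):
0 1 0
1 1 1
0 1 1

Lights still on: 6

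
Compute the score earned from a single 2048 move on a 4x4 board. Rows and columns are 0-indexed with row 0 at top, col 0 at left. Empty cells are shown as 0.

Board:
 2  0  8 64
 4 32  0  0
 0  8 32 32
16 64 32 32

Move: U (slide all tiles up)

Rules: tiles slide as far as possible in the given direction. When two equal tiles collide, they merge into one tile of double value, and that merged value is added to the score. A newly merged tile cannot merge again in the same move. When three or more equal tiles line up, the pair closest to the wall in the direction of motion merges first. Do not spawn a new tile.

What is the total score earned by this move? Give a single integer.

Slide up:
col 0: [2, 4, 0, 16] -> [2, 4, 16, 0]  score +0 (running 0)
col 1: [0, 32, 8, 64] -> [32, 8, 64, 0]  score +0 (running 0)
col 2: [8, 0, 32, 32] -> [8, 64, 0, 0]  score +64 (running 64)
col 3: [64, 0, 32, 32] -> [64, 64, 0, 0]  score +64 (running 128)
Board after move:
 2 32  8 64
 4  8 64 64
16 64  0  0
 0  0  0  0

Answer: 128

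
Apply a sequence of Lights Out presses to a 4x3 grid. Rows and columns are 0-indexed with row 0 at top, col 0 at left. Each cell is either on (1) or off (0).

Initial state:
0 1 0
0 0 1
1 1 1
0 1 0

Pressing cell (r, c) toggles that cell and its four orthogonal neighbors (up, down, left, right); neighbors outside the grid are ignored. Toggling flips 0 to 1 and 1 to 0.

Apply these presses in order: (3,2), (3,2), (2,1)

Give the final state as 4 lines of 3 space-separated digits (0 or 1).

After press 1 at (3,2):
0 1 0
0 0 1
1 1 0
0 0 1

After press 2 at (3,2):
0 1 0
0 0 1
1 1 1
0 1 0

After press 3 at (2,1):
0 1 0
0 1 1
0 0 0
0 0 0

Answer: 0 1 0
0 1 1
0 0 0
0 0 0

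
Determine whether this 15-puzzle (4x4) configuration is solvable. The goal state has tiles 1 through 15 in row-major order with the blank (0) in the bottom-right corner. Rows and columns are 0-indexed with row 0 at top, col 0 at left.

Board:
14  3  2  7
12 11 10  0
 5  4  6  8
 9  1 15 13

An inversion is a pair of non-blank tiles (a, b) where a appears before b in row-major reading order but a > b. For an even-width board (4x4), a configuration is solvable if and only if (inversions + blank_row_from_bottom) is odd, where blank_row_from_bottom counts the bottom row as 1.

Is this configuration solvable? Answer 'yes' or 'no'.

Answer: yes

Derivation:
Inversions: 48
Blank is in row 1 (0-indexed from top), which is row 3 counting from the bottom (bottom = 1).
48 + 3 = 51, which is odd, so the puzzle is solvable.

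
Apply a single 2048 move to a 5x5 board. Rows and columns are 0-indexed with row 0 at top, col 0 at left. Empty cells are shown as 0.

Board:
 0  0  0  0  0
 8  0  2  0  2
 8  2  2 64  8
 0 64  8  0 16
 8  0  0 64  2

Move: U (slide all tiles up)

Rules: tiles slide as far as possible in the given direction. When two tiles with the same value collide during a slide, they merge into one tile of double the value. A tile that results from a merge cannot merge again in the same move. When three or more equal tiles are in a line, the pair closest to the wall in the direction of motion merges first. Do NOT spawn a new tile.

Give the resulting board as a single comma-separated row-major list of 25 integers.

Slide up:
col 0: [0, 8, 8, 0, 8] -> [16, 8, 0, 0, 0]
col 1: [0, 0, 2, 64, 0] -> [2, 64, 0, 0, 0]
col 2: [0, 2, 2, 8, 0] -> [4, 8, 0, 0, 0]
col 3: [0, 0, 64, 0, 64] -> [128, 0, 0, 0, 0]
col 4: [0, 2, 8, 16, 2] -> [2, 8, 16, 2, 0]

Answer: 16, 2, 4, 128, 2, 8, 64, 8, 0, 8, 0, 0, 0, 0, 16, 0, 0, 0, 0, 2, 0, 0, 0, 0, 0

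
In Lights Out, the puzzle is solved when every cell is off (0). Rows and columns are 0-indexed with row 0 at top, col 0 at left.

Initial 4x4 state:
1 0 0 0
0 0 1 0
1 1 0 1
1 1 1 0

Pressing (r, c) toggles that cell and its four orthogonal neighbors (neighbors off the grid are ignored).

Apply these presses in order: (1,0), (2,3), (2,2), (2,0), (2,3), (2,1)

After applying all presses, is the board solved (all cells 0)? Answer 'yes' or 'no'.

After press 1 at (1,0):
0 0 0 0
1 1 1 0
0 1 0 1
1 1 1 0

After press 2 at (2,3):
0 0 0 0
1 1 1 1
0 1 1 0
1 1 1 1

After press 3 at (2,2):
0 0 0 0
1 1 0 1
0 0 0 1
1 1 0 1

After press 4 at (2,0):
0 0 0 0
0 1 0 1
1 1 0 1
0 1 0 1

After press 5 at (2,3):
0 0 0 0
0 1 0 0
1 1 1 0
0 1 0 0

After press 6 at (2,1):
0 0 0 0
0 0 0 0
0 0 0 0
0 0 0 0

Lights still on: 0

Answer: yes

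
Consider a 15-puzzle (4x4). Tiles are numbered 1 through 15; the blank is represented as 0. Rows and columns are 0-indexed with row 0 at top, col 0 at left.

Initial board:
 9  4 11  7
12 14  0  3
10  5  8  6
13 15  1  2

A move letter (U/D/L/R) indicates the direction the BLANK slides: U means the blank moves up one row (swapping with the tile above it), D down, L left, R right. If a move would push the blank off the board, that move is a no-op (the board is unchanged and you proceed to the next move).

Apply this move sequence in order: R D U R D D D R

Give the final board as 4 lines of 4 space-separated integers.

After move 1 (R):
 9  4 11  7
12 14  3  0
10  5  8  6
13 15  1  2

After move 2 (D):
 9  4 11  7
12 14  3  6
10  5  8  0
13 15  1  2

After move 3 (U):
 9  4 11  7
12 14  3  0
10  5  8  6
13 15  1  2

After move 4 (R):
 9  4 11  7
12 14  3  0
10  5  8  6
13 15  1  2

After move 5 (D):
 9  4 11  7
12 14  3  6
10  5  8  0
13 15  1  2

After move 6 (D):
 9  4 11  7
12 14  3  6
10  5  8  2
13 15  1  0

After move 7 (D):
 9  4 11  7
12 14  3  6
10  5  8  2
13 15  1  0

After move 8 (R):
 9  4 11  7
12 14  3  6
10  5  8  2
13 15  1  0

Answer:  9  4 11  7
12 14  3  6
10  5  8  2
13 15  1  0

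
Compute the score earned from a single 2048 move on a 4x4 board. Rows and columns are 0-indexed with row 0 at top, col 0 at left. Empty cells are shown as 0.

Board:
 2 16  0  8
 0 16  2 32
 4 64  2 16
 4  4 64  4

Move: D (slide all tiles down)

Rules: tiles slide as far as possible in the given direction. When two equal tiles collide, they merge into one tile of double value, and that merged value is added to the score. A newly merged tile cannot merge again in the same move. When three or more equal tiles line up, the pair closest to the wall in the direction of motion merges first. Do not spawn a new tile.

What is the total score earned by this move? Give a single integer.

Answer: 44

Derivation:
Slide down:
col 0: [2, 0, 4, 4] -> [0, 0, 2, 8]  score +8 (running 8)
col 1: [16, 16, 64, 4] -> [0, 32, 64, 4]  score +32 (running 40)
col 2: [0, 2, 2, 64] -> [0, 0, 4, 64]  score +4 (running 44)
col 3: [8, 32, 16, 4] -> [8, 32, 16, 4]  score +0 (running 44)
Board after move:
 0  0  0  8
 0 32  0 32
 2 64  4 16
 8  4 64  4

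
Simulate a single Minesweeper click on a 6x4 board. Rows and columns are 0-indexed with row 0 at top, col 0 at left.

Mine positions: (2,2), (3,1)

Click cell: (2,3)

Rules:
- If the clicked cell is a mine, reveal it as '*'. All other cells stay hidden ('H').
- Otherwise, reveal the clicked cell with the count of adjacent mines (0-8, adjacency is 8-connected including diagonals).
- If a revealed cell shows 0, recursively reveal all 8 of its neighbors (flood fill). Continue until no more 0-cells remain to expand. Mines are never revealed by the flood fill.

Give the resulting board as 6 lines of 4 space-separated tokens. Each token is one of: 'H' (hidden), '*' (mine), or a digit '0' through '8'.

H H H H
H H H H
H H H 1
H H H H
H H H H
H H H H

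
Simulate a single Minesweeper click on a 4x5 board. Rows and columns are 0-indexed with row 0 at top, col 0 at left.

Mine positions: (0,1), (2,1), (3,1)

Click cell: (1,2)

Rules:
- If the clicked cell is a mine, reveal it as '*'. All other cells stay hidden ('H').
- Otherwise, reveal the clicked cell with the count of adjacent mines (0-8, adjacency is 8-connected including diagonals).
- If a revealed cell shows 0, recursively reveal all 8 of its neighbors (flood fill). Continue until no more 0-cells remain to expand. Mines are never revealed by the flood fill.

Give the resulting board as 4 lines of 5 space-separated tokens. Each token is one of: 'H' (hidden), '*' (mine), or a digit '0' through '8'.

H H H H H
H H 2 H H
H H H H H
H H H H H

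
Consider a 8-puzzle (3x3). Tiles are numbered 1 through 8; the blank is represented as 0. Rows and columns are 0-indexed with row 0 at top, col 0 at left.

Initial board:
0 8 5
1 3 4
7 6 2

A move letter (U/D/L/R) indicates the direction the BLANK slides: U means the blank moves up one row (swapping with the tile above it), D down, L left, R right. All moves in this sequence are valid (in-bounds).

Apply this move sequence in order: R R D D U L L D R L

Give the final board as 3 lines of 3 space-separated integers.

Answer: 8 5 4
7 1 3
0 6 2

Derivation:
After move 1 (R):
8 0 5
1 3 4
7 6 2

After move 2 (R):
8 5 0
1 3 4
7 6 2

After move 3 (D):
8 5 4
1 3 0
7 6 2

After move 4 (D):
8 5 4
1 3 2
7 6 0

After move 5 (U):
8 5 4
1 3 0
7 6 2

After move 6 (L):
8 5 4
1 0 3
7 6 2

After move 7 (L):
8 5 4
0 1 3
7 6 2

After move 8 (D):
8 5 4
7 1 3
0 6 2

After move 9 (R):
8 5 4
7 1 3
6 0 2

After move 10 (L):
8 5 4
7 1 3
0 6 2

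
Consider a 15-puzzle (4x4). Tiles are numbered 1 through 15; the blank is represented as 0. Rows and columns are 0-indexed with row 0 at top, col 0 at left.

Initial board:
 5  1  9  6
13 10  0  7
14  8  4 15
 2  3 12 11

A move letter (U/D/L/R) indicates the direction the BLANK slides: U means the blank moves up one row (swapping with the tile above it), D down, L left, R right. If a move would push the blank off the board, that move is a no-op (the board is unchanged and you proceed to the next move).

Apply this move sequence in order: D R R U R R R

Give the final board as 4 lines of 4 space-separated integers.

After move 1 (D):
 5  1  9  6
13 10  4  7
14  8  0 15
 2  3 12 11

After move 2 (R):
 5  1  9  6
13 10  4  7
14  8 15  0
 2  3 12 11

After move 3 (R):
 5  1  9  6
13 10  4  7
14  8 15  0
 2  3 12 11

After move 4 (U):
 5  1  9  6
13 10  4  0
14  8 15  7
 2  3 12 11

After move 5 (R):
 5  1  9  6
13 10  4  0
14  8 15  7
 2  3 12 11

After move 6 (R):
 5  1  9  6
13 10  4  0
14  8 15  7
 2  3 12 11

After move 7 (R):
 5  1  9  6
13 10  4  0
14  8 15  7
 2  3 12 11

Answer:  5  1  9  6
13 10  4  0
14  8 15  7
 2  3 12 11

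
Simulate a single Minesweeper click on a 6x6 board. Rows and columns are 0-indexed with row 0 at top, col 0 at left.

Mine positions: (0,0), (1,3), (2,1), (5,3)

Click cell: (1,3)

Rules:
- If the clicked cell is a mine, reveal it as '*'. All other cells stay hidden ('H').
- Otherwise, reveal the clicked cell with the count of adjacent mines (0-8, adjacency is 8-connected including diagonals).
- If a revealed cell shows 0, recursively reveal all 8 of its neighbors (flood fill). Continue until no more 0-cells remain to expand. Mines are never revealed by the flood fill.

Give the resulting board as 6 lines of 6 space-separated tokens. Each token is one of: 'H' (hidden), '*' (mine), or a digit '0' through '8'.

H H H H H H
H H H * H H
H H H H H H
H H H H H H
H H H H H H
H H H H H H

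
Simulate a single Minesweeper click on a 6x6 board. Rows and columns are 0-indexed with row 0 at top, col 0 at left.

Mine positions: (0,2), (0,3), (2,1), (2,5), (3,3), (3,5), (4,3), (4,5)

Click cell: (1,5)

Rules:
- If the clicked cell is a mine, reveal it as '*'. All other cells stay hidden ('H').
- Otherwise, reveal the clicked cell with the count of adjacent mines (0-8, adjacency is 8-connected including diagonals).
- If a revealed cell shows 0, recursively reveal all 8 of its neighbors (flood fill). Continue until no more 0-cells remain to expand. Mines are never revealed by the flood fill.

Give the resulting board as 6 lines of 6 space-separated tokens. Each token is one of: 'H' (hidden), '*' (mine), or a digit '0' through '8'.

H H H H H H
H H H H H 1
H H H H H H
H H H H H H
H H H H H H
H H H H H H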